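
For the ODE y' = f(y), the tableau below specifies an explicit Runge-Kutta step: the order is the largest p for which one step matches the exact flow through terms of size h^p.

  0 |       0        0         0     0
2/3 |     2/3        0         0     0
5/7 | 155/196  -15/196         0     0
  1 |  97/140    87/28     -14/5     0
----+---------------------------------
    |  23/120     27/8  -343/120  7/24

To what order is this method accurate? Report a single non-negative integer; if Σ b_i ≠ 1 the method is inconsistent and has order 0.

b = (23/120, 27/8, -343/120, 7/24)
c = (0, 2/3, 5/7, 1)
Ac = (0, 0, -5/98, 1/14)
Σ b_i: 23/120·1 + 27/8·1 + (-343/120)·1 + 7/24·1 = 1 ✓
b·c: 27/8·2/3 + (-343/120)·5/7 + 7/24·1 = 1/2 ✓
b·c²: 27/8·4/9 + (-343/120)·25/49 + 7/24·1 = 1/3 ✓
b·Ac: (-343/120)·(-5/98) + 7/24·1/14 = 1/6 ✓
b·c³: 27/8·8/27 + (-343/120)·125/343 + 7/24·1 = 1/4 ✓
b·(c∘Ac): (-343/120)·(-25/686) + 7/24·1/14 = 1/8 ✓
b·Ac²: (-343/120)·(-5/147) + 7/24·(-1/21) = 1/12 ✓
b·A²c: 7/24·1/7 = 1/24 ✓; 4 stages ⇒ order 4.

4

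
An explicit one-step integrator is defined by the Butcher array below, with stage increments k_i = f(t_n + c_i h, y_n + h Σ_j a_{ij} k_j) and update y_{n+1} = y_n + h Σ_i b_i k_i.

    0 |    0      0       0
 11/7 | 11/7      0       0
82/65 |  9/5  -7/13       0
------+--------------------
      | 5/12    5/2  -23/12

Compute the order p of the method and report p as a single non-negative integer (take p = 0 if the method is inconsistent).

b = (5/12, 5/2, -23/12)
c = (0, 11/7, 82/65)
Ac = (0, 0, -11/13)
Σ b_i: 5/12·1 + 5/2·1 + (-23/12)·1 = 1 ✓
b·c: 5/2·11/7 + (-23/12)·82/65 = 2062/1365 ≠ 1/2 ⇒ order 1.

1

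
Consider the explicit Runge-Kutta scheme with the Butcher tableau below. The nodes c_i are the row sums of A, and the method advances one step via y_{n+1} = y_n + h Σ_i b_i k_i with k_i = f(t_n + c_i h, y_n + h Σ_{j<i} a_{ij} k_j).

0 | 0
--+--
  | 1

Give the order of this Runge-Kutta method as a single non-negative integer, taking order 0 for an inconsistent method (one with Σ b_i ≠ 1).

b = (1)
c = (0)
Σ b_i: 1·1 = 1 ✓; 1 stage ⇒ order 1.

1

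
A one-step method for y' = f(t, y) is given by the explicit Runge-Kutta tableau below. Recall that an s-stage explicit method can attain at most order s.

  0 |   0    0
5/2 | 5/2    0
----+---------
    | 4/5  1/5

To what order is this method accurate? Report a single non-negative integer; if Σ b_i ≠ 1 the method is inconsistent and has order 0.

2

b = (4/5, 1/5)
c = (0, 5/2)
Σ b_i: 4/5·1 + 1/5·1 = 1 ✓
b·c: 1/5·5/2 = 1/2 ✓; 2 stages ⇒ order 2.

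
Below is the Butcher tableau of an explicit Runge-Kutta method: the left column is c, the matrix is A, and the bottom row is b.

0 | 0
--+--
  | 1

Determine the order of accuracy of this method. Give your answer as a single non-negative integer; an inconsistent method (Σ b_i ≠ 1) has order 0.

1

b = (1)
c = (0)
Σ b_i: 1·1 = 1 ✓; 1 stage ⇒ order 1.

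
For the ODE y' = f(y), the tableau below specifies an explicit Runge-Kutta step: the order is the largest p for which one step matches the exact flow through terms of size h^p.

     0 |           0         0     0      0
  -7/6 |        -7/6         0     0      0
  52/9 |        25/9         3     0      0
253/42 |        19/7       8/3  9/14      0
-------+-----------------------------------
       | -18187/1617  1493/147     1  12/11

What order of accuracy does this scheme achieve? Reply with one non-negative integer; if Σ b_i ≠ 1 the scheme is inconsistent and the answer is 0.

b = (-18187/1617, 1493/147, 1, 12/11)
c = (0, -7/6, 52/9, 253/42)
Ac = (0, 0, -7/2, 38/63)
Σ b_i: (-18187/1617)·1 + 1493/147·1 + 1·1 + 12/11·1 = 1 ✓
b·c: 1493/147·(-7/6) + 1·52/9 + 12/11·253/42 = 1/2 ✓
b·c²: 1493/147·49/36 + 1·2704/81 + 12/11·64009/1764 = 1377907/15876 ≠ 1/3 ⇒ order 2.
b·Ac: 1·(-7/2) + 12/11·38/63 = -1313/462 ≠ 1/6

2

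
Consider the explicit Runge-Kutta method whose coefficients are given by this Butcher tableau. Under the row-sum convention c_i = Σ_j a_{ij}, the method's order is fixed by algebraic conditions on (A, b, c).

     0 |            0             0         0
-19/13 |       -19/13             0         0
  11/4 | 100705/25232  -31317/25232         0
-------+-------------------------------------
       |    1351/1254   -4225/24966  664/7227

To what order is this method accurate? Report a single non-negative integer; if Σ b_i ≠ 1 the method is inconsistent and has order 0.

b = (1351/1254, -4225/24966, 664/7227)
c = (0, -19/13, 11/4)
Ac = (0, 0, 2409/1328)
Σ b_i: 1351/1254·1 + (-4225/24966)·1 + 664/7227·1 = 1 ✓
b·c: (-4225/24966)·(-19/13) + 664/7227·11/4 = 1/2 ✓
b·c²: (-4225/24966)·361/169 + 664/7227·121/16 = 1/3 ✓
b·Ac: 664/7227·2409/1328 = 1/6 ✓; 3 stages ⇒ order 3.

3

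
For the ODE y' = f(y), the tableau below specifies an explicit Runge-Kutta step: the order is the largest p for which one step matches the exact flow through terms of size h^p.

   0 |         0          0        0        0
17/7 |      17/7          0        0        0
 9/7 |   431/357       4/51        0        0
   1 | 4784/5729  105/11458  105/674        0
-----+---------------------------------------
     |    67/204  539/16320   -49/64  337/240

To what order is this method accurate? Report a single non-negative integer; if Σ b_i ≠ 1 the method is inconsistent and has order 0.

4

b = (67/204, 539/16320, -49/64, 337/240)
c = (0, 17/7, 9/7, 1)
Ac = (0, 0, 4/21, 75/337)
Σ b_i: 67/204·1 + 539/16320·1 + (-49/64)·1 + 337/240·1 = 1 ✓
b·c: 539/16320·17/7 + (-49/64)·9/7 + 337/240·1 = 1/2 ✓
b·c²: 539/16320·289/49 + (-49/64)·81/49 + 337/240·1 = 1/3 ✓
b·Ac: (-49/64)·4/21 + 337/240·75/337 = 1/6 ✓
b·c³: 539/16320·4913/343 + (-49/64)·729/343 + 337/240·1 = 1/4 ✓
b·(c∘Ac): (-49/64)·12/49 + 337/240·75/337 = 1/8 ✓
b·Ac²: (-49/64)·68/147 + 337/240·105/337 = 1/12 ✓
b·A²c: 337/240·10/337 = 1/24 ✓; 4 stages ⇒ order 4.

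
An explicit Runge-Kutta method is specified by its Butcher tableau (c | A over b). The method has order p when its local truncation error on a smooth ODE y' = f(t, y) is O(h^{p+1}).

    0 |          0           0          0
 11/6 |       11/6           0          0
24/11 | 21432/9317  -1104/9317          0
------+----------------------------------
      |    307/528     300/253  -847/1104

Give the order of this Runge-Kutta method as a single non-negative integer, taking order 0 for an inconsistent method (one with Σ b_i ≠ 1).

3

b = (307/528, 300/253, -847/1104)
c = (0, 11/6, 24/11)
Ac = (0, 0, -184/847)
Σ b_i: 307/528·1 + 300/253·1 + (-847/1104)·1 = 1 ✓
b·c: 300/253·11/6 + (-847/1104)·24/11 = 1/2 ✓
b·c²: 300/253·121/36 + (-847/1104)·576/121 = 1/3 ✓
b·Ac: (-847/1104)·(-184/847) = 1/6 ✓; 3 stages ⇒ order 3.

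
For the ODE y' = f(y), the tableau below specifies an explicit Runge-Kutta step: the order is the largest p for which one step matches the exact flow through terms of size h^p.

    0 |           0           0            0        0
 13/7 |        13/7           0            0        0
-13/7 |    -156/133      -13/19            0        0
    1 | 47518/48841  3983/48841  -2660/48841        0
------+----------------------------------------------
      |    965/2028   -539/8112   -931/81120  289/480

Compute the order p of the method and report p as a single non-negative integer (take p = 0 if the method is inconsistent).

4

b = (965/2028, -539/8112, -931/81120, 289/480)
c = (0, 13/7, -13/7, 1)
Ac = (0, 0, -169/133, 73/289)
Σ b_i: 965/2028·1 + (-539/8112)·1 + (-931/81120)·1 + 289/480·1 = 1 ✓
b·c: (-539/8112)·13/7 + (-931/81120)·(-13/7) + 289/480·1 = 1/2 ✓
b·c²: (-539/8112)·169/49 + (-931/81120)·169/49 + 289/480·1 = 1/3 ✓
b·Ac: (-931/81120)·(-169/133) + 289/480·73/289 = 1/6 ✓
b·c³: (-539/8112)·2197/343 + (-931/81120)·(-2197/343) + 289/480·1 = 1/4 ✓
b·(c∘Ac): (-931/81120)·2197/931 + 289/480·73/289 = 1/8 ✓
b·Ac²: (-931/81120)·(-2197/931) + 289/480·27/289 = 1/12 ✓
b·A²c: 289/480·20/289 = 1/24 ✓; 4 stages ⇒ order 4.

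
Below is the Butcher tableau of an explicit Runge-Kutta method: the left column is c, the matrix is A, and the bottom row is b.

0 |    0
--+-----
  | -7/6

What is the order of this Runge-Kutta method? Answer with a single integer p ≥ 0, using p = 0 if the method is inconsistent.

b = (-7/6)
c = (0)
Σ b_i: (-7/6)·1 = -7/6 ≠ 1 ⇒ order 0.

0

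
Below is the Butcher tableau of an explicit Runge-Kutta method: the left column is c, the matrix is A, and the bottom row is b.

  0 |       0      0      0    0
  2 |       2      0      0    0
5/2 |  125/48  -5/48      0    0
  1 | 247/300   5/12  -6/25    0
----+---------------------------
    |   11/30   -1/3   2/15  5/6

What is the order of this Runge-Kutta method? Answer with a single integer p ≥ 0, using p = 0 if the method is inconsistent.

b = (11/30, -1/3, 2/15, 5/6)
c = (0, 2, 5/2, 1)
Ac = (0, 0, -5/24, 7/30)
Σ b_i: 11/30·1 + (-1/3)·1 + 2/15·1 + 5/6·1 = 1 ✓
b·c: (-1/3)·2 + 2/15·5/2 + 5/6·1 = 1/2 ✓
b·c²: (-1/3)·4 + 2/15·25/4 + 5/6·1 = 1/3 ✓
b·Ac: 2/15·(-5/24) + 5/6·7/30 = 1/6 ✓
b·c³: (-1/3)·8 + 2/15·125/8 + 5/6·1 = 1/4 ✓
b·(c∘Ac): 2/15·(-25/48) + 5/6·7/30 = 1/8 ✓
b·Ac²: 2/15·(-5/12) + 5/6·1/6 = 1/12 ✓
b·A²c: 5/6·1/20 = 1/24 ✓; 4 stages ⇒ order 4.

4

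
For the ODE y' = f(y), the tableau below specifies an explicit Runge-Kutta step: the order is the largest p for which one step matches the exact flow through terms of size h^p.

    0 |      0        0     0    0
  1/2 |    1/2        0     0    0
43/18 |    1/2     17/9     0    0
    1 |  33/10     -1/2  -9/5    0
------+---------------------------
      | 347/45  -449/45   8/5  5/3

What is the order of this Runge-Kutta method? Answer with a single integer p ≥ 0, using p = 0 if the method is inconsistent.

2

b = (347/45, -449/45, 8/5, 5/3)
c = (0, 1/2, 43/18, 1)
Ac = (0, 0, 17/18, -91/20)
Σ b_i: 347/45·1 + (-449/45)·1 + 8/5·1 + 5/3·1 = 1 ✓
b·c: (-449/45)·1/2 + 8/5·43/18 + 5/3·1 = 1/2 ✓
b·c²: (-449/45)·1/4 + 8/5·1849/324 + 5/3·1 = 13451/1620 ≠ 1/3 ⇒ order 2.
b·Ac: 8/5·17/18 + 5/3·(-91/20) = -1093/180 ≠ 1/6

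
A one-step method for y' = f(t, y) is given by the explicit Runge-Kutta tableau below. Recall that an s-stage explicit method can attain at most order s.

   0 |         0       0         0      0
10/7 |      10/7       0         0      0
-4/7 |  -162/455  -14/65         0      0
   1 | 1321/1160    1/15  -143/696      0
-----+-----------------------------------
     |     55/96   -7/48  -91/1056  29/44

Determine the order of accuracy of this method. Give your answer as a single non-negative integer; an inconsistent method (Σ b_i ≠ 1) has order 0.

b = (55/96, -7/48, -91/1056, 29/44)
c = (0, 10/7, -4/7, 1)
Ac = (0, 0, -4/13, 37/174)
Σ b_i: 55/96·1 + (-7/48)·1 + (-91/1056)·1 + 29/44·1 = 1 ✓
b·c: (-7/48)·10/7 + (-91/1056)·(-4/7) + 29/44·1 = 1/2 ✓
b·c²: (-7/48)·100/49 + (-91/1056)·16/49 + 29/44·1 = 1/3 ✓
b·Ac: (-91/1056)·(-4/13) + 29/44·37/174 = 1/6 ✓
b·c³: (-7/48)·1000/343 + (-91/1056)·(-64/343) + 29/44·1 = 1/4 ✓
b·(c∘Ac): (-91/1056)·16/91 + 29/44·37/174 = 1/8 ✓
b·Ac²: (-91/1056)·(-40/91) + 29/44·2/29 = 1/12 ✓
b·A²c: 29/44·11/174 = 1/24 ✓; 4 stages ⇒ order 4.

4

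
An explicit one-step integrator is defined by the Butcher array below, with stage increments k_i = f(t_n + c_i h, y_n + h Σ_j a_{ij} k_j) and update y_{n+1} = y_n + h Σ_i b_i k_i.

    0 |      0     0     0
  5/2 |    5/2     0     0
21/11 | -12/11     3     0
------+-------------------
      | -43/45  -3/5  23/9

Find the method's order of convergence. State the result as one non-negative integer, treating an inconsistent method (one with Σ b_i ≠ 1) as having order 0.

b = (-43/45, -3/5, 23/9)
c = (0, 5/2, 21/11)
Ac = (0, 0, 15/2)
Σ b_i: (-43/45)·1 + (-3/5)·1 + 23/9·1 = 1 ✓
b·c: (-3/5)·5/2 + 23/9·21/11 = 223/66 ≠ 1/2 ⇒ order 1.

1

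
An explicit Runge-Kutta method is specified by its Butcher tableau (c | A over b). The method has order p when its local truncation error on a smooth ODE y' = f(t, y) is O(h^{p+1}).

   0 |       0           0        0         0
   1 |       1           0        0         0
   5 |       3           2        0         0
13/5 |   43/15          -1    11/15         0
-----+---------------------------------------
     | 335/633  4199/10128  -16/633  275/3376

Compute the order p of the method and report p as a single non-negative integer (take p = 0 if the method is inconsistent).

b = (335/633, 4199/10128, -16/633, 275/3376)
c = (0, 1, 5, 13/5)
Ac = (0, 0, 2, 8/3)
Σ b_i: 335/633·1 + 4199/10128·1 + (-16/633)·1 + 275/3376·1 = 1 ✓
b·c: 4199/10128·1 + (-16/633)·5 + 275/3376·13/5 = 1/2 ✓
b·c²: 4199/10128·1 + (-16/633)·25 + 275/3376·169/25 = 1/3 ✓
b·Ac: (-16/633)·2 + 275/3376·8/3 = 1/6 ✓
b·c³: 4199/10128·1 + (-16/633)·125 + 275/3376·2197/125 = -2771/2110 ≠ 1/4 ⇒ order 3.
b·(c∘Ac): (-16/633)·10 + 275/3376·104/15 = 395/1266 ≠ 1/8
b·Ac²: (-16/633)·2 + 275/3376·52/3 = 1149/844 ≠ 1/12
b·A²c: 275/3376·22/15 = 605/5064 ≠ 1/24

3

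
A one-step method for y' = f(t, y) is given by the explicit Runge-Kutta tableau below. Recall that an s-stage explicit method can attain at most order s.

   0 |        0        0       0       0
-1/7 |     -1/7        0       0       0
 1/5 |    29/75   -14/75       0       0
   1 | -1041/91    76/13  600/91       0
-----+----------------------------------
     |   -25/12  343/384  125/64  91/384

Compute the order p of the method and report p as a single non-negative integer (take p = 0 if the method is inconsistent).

b = (-25/12, 343/384, 125/64, 91/384)
c = (0, -1/7, 1/5, 1)
Ac = (0, 0, 2/75, 44/91)
Σ b_i: (-25/12)·1 + 343/384·1 + 125/64·1 + 91/384·1 = 1 ✓
b·c: 343/384·(-1/7) + 125/64·1/5 + 91/384·1 = 1/2 ✓
b·c²: 343/384·1/49 + 125/64·1/25 + 91/384·1 = 1/3 ✓
b·Ac: 125/64·2/75 + 91/384·44/91 = 1/6 ✓
b·c³: 343/384·(-1/343) + 125/64·1/125 + 91/384·1 = 1/4 ✓
b·(c∘Ac): 125/64·2/375 + 91/384·44/91 = 1/8 ✓
b·Ac²: 125/64·(-2/525) + 91/384·244/637 = 1/12 ✓
b·A²c: 91/384·16/91 = 1/24 ✓; 4 stages ⇒ order 4.

4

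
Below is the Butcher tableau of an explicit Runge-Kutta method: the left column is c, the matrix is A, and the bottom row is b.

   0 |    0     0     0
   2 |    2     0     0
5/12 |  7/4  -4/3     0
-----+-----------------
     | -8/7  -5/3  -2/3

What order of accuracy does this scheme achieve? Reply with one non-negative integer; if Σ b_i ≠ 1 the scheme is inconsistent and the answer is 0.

0

b = (-8/7, -5/3, -2/3)
c = (0, 2, 5/12)
Ac = (0, 0, -8/3)
Σ b_i: (-8/7)·1 + (-5/3)·1 + (-2/3)·1 = -73/21 ≠ 1 ⇒ order 0.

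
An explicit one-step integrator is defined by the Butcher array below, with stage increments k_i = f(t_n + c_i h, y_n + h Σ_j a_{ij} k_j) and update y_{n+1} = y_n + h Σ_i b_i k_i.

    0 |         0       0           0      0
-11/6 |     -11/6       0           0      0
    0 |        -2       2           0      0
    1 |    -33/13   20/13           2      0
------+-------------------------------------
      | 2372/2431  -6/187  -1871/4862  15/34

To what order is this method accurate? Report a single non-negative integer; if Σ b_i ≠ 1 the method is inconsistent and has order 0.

b = (2372/2431, -6/187, -1871/4862, 15/34)
c = (0, -11/6, 0, 1)
Ac = (0, 0, -11/3, -110/39)
Σ b_i: 2372/2431·1 + (-6/187)·1 + (-1871/4862)·1 + 15/34·1 = 1 ✓
b·c: (-6/187)·(-11/6) + 15/34·1 = 1/2 ✓
b·c²: (-6/187)·121/36 + 15/34·1 = 1/3 ✓
b·Ac: (-1871/4862)·(-11/3) + 15/34·(-110/39) = 1/6 ✓
b·c³: (-6/187)·(-1331/216) + 15/34·1 = 23/36 ≠ 1/4 ⇒ order 3.
b·(c∘Ac): 15/34·(-110/39) = -275/221 ≠ 1/8
b·Ac²: (-1871/4862)·121/18 + 15/34·605/117 = -11/36 ≠ 1/12
b·A²c: 15/34·(-22/3) = -55/17 ≠ 1/24

3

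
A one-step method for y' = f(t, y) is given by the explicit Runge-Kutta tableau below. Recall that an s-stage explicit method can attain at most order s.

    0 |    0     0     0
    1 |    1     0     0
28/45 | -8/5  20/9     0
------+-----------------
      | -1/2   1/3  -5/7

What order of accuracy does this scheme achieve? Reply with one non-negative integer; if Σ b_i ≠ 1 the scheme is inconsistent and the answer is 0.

0

b = (-1/2, 1/3, -5/7)
c = (0, 1, 28/45)
Ac = (0, 0, 20/9)
Σ b_i: (-1/2)·1 + 1/3·1 + (-5/7)·1 = -37/42 ≠ 1 ⇒ order 0.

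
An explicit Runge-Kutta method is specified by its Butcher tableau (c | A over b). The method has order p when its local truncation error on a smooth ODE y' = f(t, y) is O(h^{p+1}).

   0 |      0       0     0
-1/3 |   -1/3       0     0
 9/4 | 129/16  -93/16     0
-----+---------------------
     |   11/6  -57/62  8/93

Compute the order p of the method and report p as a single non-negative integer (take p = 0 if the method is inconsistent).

b = (11/6, -57/62, 8/93)
c = (0, -1/3, 9/4)
Ac = (0, 0, 31/16)
Σ b_i: 11/6·1 + (-57/62)·1 + 8/93·1 = 1 ✓
b·c: (-57/62)·(-1/3) + 8/93·9/4 = 1/2 ✓
b·c²: (-57/62)·1/9 + 8/93·81/16 = 1/3 ✓
b·Ac: 8/93·31/16 = 1/6 ✓; 3 stages ⇒ order 3.

3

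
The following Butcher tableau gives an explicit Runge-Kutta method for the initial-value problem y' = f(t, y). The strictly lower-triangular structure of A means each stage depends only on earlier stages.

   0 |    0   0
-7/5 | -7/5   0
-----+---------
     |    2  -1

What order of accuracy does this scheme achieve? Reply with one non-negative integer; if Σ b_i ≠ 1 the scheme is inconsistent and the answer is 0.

1

b = (2, -1)
c = (0, -7/5)
Σ b_i: 2·1 + (-1)·1 = 1 ✓
b·c: (-1)·(-7/5) = 7/5 ≠ 1/2 ⇒ order 1.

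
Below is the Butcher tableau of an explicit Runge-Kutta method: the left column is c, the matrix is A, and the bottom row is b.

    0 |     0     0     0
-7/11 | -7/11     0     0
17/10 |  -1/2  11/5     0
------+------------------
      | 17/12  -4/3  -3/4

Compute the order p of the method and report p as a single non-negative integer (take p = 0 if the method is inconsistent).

b = (17/12, -4/3, -3/4)
c = (0, -7/11, 17/10)
Ac = (0, 0, -7/5)
Σ b_i: 17/12·1 + (-4/3)·1 + (-3/4)·1 = -2/3 ≠ 1 ⇒ order 0.

0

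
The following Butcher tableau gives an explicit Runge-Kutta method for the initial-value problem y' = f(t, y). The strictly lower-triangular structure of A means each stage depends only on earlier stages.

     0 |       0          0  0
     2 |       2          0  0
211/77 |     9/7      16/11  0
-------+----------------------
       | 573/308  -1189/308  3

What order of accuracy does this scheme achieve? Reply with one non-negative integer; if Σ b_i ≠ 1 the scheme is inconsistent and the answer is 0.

2

b = (573/308, -1189/308, 3)
c = (0, 2, 211/77)
Ac = (0, 0, 32/11)
Σ b_i: 573/308·1 + (-1189/308)·1 + 3·1 = 1 ✓
b·c: (-1189/308)·2 + 3·211/77 = 1/2 ✓
b·c²: (-1189/308)·4 + 3·44521/5929 = 42010/5929 ≠ 1/3 ⇒ order 2.
b·Ac: 3·32/11 = 96/11 ≠ 1/6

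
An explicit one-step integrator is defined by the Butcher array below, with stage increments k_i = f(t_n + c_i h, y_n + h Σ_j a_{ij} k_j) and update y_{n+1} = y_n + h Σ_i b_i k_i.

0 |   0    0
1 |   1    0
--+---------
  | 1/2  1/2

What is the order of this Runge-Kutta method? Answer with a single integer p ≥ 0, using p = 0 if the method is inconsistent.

b = (1/2, 1/2)
c = (0, 1)
Σ b_i: 1/2·1 + 1/2·1 = 1 ✓
b·c: 1/2·1 = 1/2 ✓; 2 stages ⇒ order 2.

2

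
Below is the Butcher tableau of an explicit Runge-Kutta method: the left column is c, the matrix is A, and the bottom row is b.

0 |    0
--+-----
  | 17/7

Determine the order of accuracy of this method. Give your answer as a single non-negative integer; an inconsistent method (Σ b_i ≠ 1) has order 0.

0

b = (17/7)
c = (0)
Σ b_i: 17/7·1 = 17/7 ≠ 1 ⇒ order 0.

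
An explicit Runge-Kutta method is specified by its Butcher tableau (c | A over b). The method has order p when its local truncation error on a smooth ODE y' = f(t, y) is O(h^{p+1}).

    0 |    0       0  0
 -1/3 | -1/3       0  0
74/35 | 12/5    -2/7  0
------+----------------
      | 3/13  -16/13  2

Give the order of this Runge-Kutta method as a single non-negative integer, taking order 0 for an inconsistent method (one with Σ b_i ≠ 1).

1

b = (3/13, -16/13, 2)
c = (0, -1/3, 74/35)
Ac = (0, 0, 2/21)
Σ b_i: 3/13·1 + (-16/13)·1 + 2·1 = 1 ✓
b·c: (-16/13)·(-1/3) + 2·74/35 = 6332/1365 ≠ 1/2 ⇒ order 1.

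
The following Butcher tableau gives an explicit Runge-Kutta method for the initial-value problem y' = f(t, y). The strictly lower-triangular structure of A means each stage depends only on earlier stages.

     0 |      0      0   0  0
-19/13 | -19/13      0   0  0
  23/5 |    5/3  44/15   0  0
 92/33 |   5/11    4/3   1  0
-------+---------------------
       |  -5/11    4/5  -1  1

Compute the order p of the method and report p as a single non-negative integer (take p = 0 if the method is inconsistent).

0

b = (-5/11, 4/5, -1, 1)
c = (0, -19/13, 23/5, 92/33)
Ac = (0, 0, -836/195, 517/195)
Σ b_i: (-5/11)·1 + 4/5·1 + (-1)·1 + 1·1 = 19/55 ≠ 1 ⇒ order 0.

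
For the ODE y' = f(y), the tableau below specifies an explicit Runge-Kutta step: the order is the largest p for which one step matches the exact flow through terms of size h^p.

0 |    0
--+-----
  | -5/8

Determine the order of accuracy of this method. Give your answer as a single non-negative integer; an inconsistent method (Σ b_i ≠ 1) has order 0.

0

b = (-5/8)
c = (0)
Σ b_i: (-5/8)·1 = -5/8 ≠ 1 ⇒ order 0.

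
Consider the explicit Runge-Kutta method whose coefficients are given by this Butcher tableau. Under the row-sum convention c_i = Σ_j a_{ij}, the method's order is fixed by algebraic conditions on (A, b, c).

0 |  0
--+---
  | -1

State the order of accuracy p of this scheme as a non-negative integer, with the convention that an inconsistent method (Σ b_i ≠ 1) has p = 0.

0

b = (-1)
c = (0)
Σ b_i: (-1)·1 = -1 ≠ 1 ⇒ order 0.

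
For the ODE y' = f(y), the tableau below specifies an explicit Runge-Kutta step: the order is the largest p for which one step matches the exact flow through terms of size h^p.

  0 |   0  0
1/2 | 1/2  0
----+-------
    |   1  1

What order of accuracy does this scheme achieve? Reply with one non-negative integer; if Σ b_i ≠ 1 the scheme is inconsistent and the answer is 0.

b = (1, 1)
c = (0, 1/2)
Σ b_i: 1·1 + 1·1 = 2 ≠ 1 ⇒ order 0.

0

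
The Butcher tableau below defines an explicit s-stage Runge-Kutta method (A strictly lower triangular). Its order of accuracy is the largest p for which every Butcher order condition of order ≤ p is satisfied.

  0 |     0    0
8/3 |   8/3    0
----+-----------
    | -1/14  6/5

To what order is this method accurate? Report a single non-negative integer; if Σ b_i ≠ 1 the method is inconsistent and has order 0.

0

b = (-1/14, 6/5)
c = (0, 8/3)
Σ b_i: (-1/14)·1 + 6/5·1 = 79/70 ≠ 1 ⇒ order 0.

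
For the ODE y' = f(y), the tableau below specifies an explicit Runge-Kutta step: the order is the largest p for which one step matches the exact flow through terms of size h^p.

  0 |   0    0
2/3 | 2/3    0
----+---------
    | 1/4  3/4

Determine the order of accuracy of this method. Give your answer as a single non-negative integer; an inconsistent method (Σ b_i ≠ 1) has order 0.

2

b = (1/4, 3/4)
c = (0, 2/3)
Σ b_i: 1/4·1 + 3/4·1 = 1 ✓
b·c: 3/4·2/3 = 1/2 ✓; 2 stages ⇒ order 2.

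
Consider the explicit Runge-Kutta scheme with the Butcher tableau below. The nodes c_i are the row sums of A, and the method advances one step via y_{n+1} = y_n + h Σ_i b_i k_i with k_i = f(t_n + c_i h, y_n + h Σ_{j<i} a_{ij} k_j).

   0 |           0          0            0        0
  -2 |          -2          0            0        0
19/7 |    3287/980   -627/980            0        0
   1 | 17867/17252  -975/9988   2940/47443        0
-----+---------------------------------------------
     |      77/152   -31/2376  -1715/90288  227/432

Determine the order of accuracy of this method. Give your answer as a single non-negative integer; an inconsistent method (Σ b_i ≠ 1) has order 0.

4

b = (77/152, -31/2376, -1715/90288, 227/432)
c = (0, -2, 19/7, 1)
Ac = (0, 0, 627/490, 165/454)
Σ b_i: 77/152·1 + (-31/2376)·1 + (-1715/90288)·1 + 227/432·1 = 1 ✓
b·c: (-31/2376)·(-2) + (-1715/90288)·19/7 + 227/432·1 = 1/2 ✓
b·c²: (-31/2376)·4 + (-1715/90288)·361/49 + 227/432·1 = 1/3 ✓
b·Ac: (-1715/90288)·627/490 + 227/432·165/454 = 1/6 ✓
b·c³: (-31/2376)·(-8) + (-1715/90288)·6859/343 + 227/432·1 = 1/4 ✓
b·(c∘Ac): (-1715/90288)·11913/3430 + 227/432·165/454 = 1/8 ✓
b·Ac²: (-1715/90288)·(-627/245) + 227/432·15/227 = 1/12 ✓
b·A²c: 227/432·18/227 = 1/24 ✓; 4 stages ⇒ order 4.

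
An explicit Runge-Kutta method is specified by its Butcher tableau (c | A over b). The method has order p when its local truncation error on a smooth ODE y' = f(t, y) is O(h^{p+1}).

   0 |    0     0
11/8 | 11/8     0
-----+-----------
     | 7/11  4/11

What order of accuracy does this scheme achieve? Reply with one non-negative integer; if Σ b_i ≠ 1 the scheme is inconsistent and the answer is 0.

b = (7/11, 4/11)
c = (0, 11/8)
Σ b_i: 7/11·1 + 4/11·1 = 1 ✓
b·c: 4/11·11/8 = 1/2 ✓; 2 stages ⇒ order 2.

2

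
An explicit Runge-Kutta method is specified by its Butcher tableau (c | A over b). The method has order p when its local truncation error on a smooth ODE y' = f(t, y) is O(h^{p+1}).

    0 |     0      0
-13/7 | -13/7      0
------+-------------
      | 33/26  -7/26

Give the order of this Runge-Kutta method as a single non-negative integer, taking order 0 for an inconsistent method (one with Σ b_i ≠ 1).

2

b = (33/26, -7/26)
c = (0, -13/7)
Σ b_i: 33/26·1 + (-7/26)·1 = 1 ✓
b·c: (-7/26)·(-13/7) = 1/2 ✓; 2 stages ⇒ order 2.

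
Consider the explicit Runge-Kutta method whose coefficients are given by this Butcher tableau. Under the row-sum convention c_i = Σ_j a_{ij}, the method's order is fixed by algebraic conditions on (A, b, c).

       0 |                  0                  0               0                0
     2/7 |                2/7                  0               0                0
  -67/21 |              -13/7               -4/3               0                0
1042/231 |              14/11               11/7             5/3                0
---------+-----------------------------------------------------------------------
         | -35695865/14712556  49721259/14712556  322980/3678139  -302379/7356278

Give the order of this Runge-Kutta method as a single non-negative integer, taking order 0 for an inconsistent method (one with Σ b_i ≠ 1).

b = (-35695865/14712556, 49721259/14712556, 322980/3678139, -302379/7356278)
c = (0, 2/7, -67/21, 1042/231)
Ac = (0, 0, -8/21, -2147/441)
Σ b_i: (-35695865/14712556)·1 + 49721259/14712556·1 + 322980/3678139·1 + (-302379/7356278)·1 = 1 ✓
b·c: 49721259/14712556·2/7 + 322980/3678139·(-67/21) + (-302379/7356278)·1042/231 = 1/2 ✓
b·c²: 49721259/14712556·4/49 + 322980/3678139·4489/441 + (-302379/7356278)·1085764/53361 = 1/3 ✓
b·Ac: 322980/3678139·(-8/21) + (-302379/7356278)·(-2147/441) = 1/6 ✓
b·c³: 49721259/14712556·8/343 + 322980/3678139·(-300763/9261) + (-302379/7356278)·1131366088/12326391 = -116792965250/17842652289 ≠ 1/4 ⇒ order 3.
b·(c∘Ac): 322980/3678139·536/441 + (-302379/7356278)·(-2237174/101871) = 233906809/231722757 ≠ 1/8
b·Ac²: 322980/3678139·(-16/147) + (-302379/7356278)·158303/9261 = -330058711/463445514 ≠ 1/12
b·A²c: (-302379/7356278)·(-40/63) = 287980/11034417 ≠ 1/24

3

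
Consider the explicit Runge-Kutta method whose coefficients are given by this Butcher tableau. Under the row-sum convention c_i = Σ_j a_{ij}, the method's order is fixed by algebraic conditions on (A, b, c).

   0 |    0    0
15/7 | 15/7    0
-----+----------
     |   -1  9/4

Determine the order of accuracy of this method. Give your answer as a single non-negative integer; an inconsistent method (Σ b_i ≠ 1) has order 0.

b = (-1, 9/4)
c = (0, 15/7)
Σ b_i: (-1)·1 + 9/4·1 = 5/4 ≠ 1 ⇒ order 0.

0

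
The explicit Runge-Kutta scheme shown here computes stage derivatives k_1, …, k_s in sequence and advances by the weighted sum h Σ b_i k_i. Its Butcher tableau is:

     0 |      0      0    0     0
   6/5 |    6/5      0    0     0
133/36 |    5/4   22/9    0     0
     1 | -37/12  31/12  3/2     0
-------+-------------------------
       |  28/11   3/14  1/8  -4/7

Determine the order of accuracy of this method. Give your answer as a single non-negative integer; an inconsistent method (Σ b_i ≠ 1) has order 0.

0

b = (28/11, 3/14, 1/8, -4/7)
c = (0, 6/5, 133/36, 1)
Ac = (0, 0, 44/15, 1037/120)
Σ b_i: 28/11·1 + 3/14·1 + 1/8·1 + (-4/7)·1 = 1425/616 ≠ 1 ⇒ order 0.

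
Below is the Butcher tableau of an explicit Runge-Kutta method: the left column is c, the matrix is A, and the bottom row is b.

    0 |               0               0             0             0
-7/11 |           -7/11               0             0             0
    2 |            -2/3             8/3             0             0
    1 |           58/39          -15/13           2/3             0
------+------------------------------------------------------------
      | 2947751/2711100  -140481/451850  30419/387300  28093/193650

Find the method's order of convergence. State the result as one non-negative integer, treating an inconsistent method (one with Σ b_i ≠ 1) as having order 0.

3

b = (2947751/2711100, -140481/451850, 30419/387300, 28093/193650)
c = (0, -7/11, 2, 1)
Ac = (0, 0, -56/33, 887/429)
Σ b_i: 2947751/2711100·1 + (-140481/451850)·1 + 30419/387300·1 + 28093/193650·1 = 1 ✓
b·c: (-140481/451850)·(-7/11) + 30419/387300·2 + 28093/193650·1 = 1/2 ✓
b·c²: (-140481/451850)·49/121 + 30419/387300·4 + 28093/193650·1 = 1/3 ✓
b·Ac: 30419/387300·(-56/33) + 28093/193650·887/429 = 1/6 ✓
b·c³: (-140481/451850)·(-343/1331) + 30419/387300·8 + 28093/193650·1 = 303021/355025 ≠ 1/4 ⇒ order 3.
b·(c∘Ac): 30419/387300·(-112/33) + 28093/193650·887/429 = 213343/6390450 ≠ 1/8
b·Ac²: 30419/387300·392/363 + 28093/193650·10379/4719 = 2581013/6390450 ≠ 1/12
b·A²c: 28093/193650·(-112/99) = -1573208/9585675 ≠ 1/24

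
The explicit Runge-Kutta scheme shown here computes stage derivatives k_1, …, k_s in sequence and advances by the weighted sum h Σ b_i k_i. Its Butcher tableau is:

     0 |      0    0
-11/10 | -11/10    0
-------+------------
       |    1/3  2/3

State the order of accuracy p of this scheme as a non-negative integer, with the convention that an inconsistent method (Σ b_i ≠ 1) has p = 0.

1

b = (1/3, 2/3)
c = (0, -11/10)
Σ b_i: 1/3·1 + 2/3·1 = 1 ✓
b·c: 2/3·(-11/10) = -11/15 ≠ 1/2 ⇒ order 1.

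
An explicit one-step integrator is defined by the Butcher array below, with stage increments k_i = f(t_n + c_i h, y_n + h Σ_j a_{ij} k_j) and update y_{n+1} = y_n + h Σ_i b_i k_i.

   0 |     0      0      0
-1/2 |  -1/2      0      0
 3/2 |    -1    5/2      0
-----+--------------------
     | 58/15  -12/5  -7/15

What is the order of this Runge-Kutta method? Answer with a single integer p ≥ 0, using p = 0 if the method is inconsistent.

b = (58/15, -12/5, -7/15)
c = (0, -1/2, 3/2)
Ac = (0, 0, -5/4)
Σ b_i: 58/15·1 + (-12/5)·1 + (-7/15)·1 = 1 ✓
b·c: (-12/5)·(-1/2) + (-7/15)·3/2 = 1/2 ✓
b·c²: (-12/5)·1/4 + (-7/15)·9/4 = -33/20 ≠ 1/3 ⇒ order 2.
b·Ac: (-7/15)·(-5/4) = 7/12 ≠ 1/6

2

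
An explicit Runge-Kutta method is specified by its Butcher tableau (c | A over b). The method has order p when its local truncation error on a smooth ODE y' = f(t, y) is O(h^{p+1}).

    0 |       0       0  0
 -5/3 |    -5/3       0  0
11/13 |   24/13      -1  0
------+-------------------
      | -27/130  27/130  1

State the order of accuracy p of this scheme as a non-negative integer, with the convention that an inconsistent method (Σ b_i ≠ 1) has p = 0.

2

b = (-27/130, 27/130, 1)
c = (0, -5/3, 11/13)
Ac = (0, 0, 5/3)
Σ b_i: (-27/130)·1 + 27/130·1 + 1·1 = 1 ✓
b·c: 27/130·(-5/3) + 1·11/13 = 1/2 ✓
b·c²: 27/130·25/9 + 1·121/169 = 437/338 ≠ 1/3 ⇒ order 2.
b·Ac: 1·5/3 = 5/3 ≠ 1/6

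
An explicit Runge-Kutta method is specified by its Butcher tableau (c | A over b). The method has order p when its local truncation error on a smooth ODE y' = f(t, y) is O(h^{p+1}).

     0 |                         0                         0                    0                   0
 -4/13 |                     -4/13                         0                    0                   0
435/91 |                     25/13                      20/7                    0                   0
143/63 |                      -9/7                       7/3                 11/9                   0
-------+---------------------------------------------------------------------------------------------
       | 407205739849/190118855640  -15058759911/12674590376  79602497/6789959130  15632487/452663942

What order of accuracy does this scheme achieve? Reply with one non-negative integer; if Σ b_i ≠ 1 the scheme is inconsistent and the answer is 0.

b = (407205739849/190118855640, -15058759911/12674590376, 79602497/6789959130, 15632487/452663942)
c = (0, -4/13, 435/91, 143/63)
Ac = (0, 0, -80/91, 1399/273)
Σ b_i: 407205739849/190118855640·1 + (-15058759911/12674590376)·1 + 79602497/6789959130·1 + 15632487/452663942·1 = 1 ✓
b·c: (-15058759911/12674590376)·(-4/13) + 79602497/6789959130·435/91 + 15632487/452663942·143/63 = 1/2 ✓
b·c²: (-15058759911/12674590376)·16/169 + 79602497/6789959130·189225/8281 + 15632487/452663942·20449/3969 = 1/3 ✓
b·Ac: 79602497/6789959130·(-80/91) + 15632487/452663942·1399/273 = 1/6 ✓
b·c³: (-15058759911/12674590376)·(-64/2197) + 79602497/6789959130·82312875/753571 + 15632487/452663942·2924207/250047 = 608945230273547/354234204799839 ≠ 1/4 ⇒ order 3.
b·(c∘Ac): 79602497/6789959130·(-34800/8281) + 15632487/452663942·15389/1323 = 101623217837/288346931054 ≠ 1/8
b·Ac²: 79602497/6789959130·320/1183 + 15632487/452663942·699313/24843 = 843666407699/865040793162 ≠ 1/12
b·A²c: 15632487/452663942·(-880/819) = -58788840/1584323797 ≠ 1/24

3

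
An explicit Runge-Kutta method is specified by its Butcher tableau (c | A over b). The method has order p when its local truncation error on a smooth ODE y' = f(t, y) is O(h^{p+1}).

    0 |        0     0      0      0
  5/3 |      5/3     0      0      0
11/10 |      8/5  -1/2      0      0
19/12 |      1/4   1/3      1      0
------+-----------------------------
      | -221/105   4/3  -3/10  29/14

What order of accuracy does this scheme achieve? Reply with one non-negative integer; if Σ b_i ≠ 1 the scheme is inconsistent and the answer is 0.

1

b = (-221/105, 4/3, -3/10, 29/14)
c = (0, 5/3, 11/10, 19/12)
Ac = (0, 0, -5/6, 149/90)
Σ b_i: (-221/105)·1 + 4/3·1 + (-3/10)·1 + 29/14·1 = 1 ✓
b·c: 4/3·5/3 + (-3/10)·11/10 + 29/14·19/12 = 65167/12600 ≠ 1/2 ⇒ order 1.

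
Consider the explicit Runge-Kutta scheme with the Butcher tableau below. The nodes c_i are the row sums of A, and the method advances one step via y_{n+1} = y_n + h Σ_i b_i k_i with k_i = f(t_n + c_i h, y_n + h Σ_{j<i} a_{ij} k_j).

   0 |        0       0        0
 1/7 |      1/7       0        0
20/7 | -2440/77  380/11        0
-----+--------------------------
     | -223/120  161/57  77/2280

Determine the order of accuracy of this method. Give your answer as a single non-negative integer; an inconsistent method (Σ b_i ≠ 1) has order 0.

b = (-223/120, 161/57, 77/2280)
c = (0, 1/7, 20/7)
Ac = (0, 0, 380/77)
Σ b_i: (-223/120)·1 + 161/57·1 + 77/2280·1 = 1 ✓
b·c: 161/57·1/7 + 77/2280·20/7 = 1/2 ✓
b·c²: 161/57·1/49 + 77/2280·400/49 = 1/3 ✓
b·Ac: 77/2280·380/77 = 1/6 ✓; 3 stages ⇒ order 3.

3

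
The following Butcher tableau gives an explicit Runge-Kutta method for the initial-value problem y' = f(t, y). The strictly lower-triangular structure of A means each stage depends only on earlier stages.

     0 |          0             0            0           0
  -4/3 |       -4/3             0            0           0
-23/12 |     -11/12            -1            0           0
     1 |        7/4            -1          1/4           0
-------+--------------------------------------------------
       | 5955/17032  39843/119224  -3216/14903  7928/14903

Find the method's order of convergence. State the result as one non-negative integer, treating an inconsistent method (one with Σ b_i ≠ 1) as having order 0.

b = (5955/17032, 39843/119224, -3216/14903, 7928/14903)
c = (0, -4/3, -23/12, 1)
Ac = (0, 0, 4/3, 41/48)
Σ b_i: 5955/17032·1 + 39843/119224·1 + (-3216/14903)·1 + 7928/14903·1 = 1 ✓
b·c: 39843/119224·(-4/3) + (-3216/14903)·(-23/12) + 7928/14903·1 = 1/2 ✓
b·c²: 39843/119224·16/9 + (-3216/14903)·529/144 + 7928/14903·1 = 1/3 ✓
b·Ac: (-3216/14903)·4/3 + 7928/14903·41/48 = 1/6 ✓
b·c³: 39843/119224·(-64/27) + (-3216/14903)·(-12167/1728) + 7928/14903·1 = 96515/76644 ≠ 1/4 ⇒ order 3.
b·(c∘Ac): (-3216/14903)·(-23/9) + 7928/14903·41/48 = 4283/4258 ≠ 1/8
b·Ac²: (-3216/14903)·(-16/9) + 7928/14903·(-55/64) = -3757/51096 ≠ 1/12
b·A²c: 7928/14903·1/3 = 7928/44709 ≠ 1/24

3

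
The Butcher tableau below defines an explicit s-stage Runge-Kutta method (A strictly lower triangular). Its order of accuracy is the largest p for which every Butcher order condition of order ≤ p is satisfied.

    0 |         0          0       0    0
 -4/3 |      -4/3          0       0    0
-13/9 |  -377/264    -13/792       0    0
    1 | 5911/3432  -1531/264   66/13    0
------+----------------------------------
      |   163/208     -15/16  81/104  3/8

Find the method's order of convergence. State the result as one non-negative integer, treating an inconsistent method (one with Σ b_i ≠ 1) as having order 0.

b = (163/208, -15/16, 81/104, 3/8)
c = (0, -4/3, -13/9, 1)
Ac = (0, 0, 13/594, 79/198)
Σ b_i: 163/208·1 + (-15/16)·1 + 81/104·1 + 3/8·1 = 1 ✓
b·c: (-15/16)·(-4/3) + 81/104·(-13/9) + 3/8·1 = 1/2 ✓
b·c²: (-15/16)·16/9 + 81/104·169/81 + 3/8·1 = 1/3 ✓
b·Ac: 81/104·13/594 + 3/8·79/198 = 1/6 ✓
b·c³: (-15/16)·(-64/27) + 81/104·(-2197/729) + 3/8·1 = 1/4 ✓
b·(c∘Ac): 81/104·(-169/5346) + 3/8·79/198 = 1/8 ✓
b·Ac²: 81/104·(-26/891) + 3/8·28/99 = 1/12 ✓
b·A²c: 3/8·1/9 = 1/24 ✓; 4 stages ⇒ order 4.

4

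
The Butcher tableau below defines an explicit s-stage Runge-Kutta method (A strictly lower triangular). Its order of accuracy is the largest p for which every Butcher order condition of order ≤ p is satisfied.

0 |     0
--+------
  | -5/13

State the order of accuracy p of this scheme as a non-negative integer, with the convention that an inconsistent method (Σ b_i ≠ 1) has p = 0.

b = (-5/13)
c = (0)
Σ b_i: (-5/13)·1 = -5/13 ≠ 1 ⇒ order 0.

0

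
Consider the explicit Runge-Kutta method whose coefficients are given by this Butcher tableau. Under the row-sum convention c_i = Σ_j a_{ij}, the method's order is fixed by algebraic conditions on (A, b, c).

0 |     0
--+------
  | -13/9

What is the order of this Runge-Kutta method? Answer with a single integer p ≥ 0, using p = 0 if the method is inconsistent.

0

b = (-13/9)
c = (0)
Σ b_i: (-13/9)·1 = -13/9 ≠ 1 ⇒ order 0.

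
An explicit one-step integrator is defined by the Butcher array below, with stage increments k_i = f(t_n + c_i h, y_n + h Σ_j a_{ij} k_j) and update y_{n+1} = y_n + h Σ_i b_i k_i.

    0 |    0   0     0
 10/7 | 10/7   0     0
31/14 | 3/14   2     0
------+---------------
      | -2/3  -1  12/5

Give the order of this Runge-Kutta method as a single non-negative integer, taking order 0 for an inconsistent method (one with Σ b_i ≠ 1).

b = (-2/3, -1, 12/5)
c = (0, 10/7, 31/14)
Ac = (0, 0, 20/7)
Σ b_i: (-2/3)·1 + (-1)·1 + 12/5·1 = 11/15 ≠ 1 ⇒ order 0.

0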